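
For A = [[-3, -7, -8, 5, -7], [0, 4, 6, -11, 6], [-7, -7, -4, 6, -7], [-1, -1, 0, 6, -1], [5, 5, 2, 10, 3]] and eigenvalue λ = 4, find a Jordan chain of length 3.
We seek v_1 ∈ ker((A - 4I)^3) \ ker((A - 4I)^2), then set v_{i+1} = (A - 4I) v_i.

One such chain is v_1 = [[0, 0, 1, 0, -1]]^T, v_2 = [[-1, 0, -1, 1, 3]]^T, v_3 = [[-1, 1, 0, 0, 0]]^T. Check: (A - 4I) v_3 = [[0, 0, 0, 0, 0]]^T = 0.

v_1 = [[0, 0, 1, 0, -1]]^T, v_2 = [[-1, 0, -1, 1, 3]]^T, v_3 = [[-1, 1, 0, 0, 0]]^T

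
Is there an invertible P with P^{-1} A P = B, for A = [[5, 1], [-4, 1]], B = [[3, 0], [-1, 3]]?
Yes.

Two matrices over a field are similar if and only if they have the same invariant factors.

Both A and B have characteristic polynomial (x - 3)^2 and minimal polynomial (x - 3)^2. Computing further, both have invariant factors (x - 3)^2. Hence A and B are similar.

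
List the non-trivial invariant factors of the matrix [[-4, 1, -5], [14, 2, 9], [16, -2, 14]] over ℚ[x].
The Jordan structure of A has elementary divisors (x - 4)^3. Arranging the block sizes at each eigenvalue in decreasing order and taking row products gives the invariant factors.

Invariant factors (smallest first, each dividing the next): (x - 4)^3.

Check: the last factor (x - 4)^3 is the minimal polynomial, and the product (x - 4)^3 is the characteristic polynomial.

(x - 4)^3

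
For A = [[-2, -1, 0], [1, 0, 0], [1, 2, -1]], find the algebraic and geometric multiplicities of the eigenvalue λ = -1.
The characteristic polynomial is (x + 1)^3, so the factor x + 1 appears with exponent 3: the algebraic multiplicity is 3.

rank(A + I) = 2, so the eigenspace has dimension 3 - 2 = 1: the geometric multiplicity is 1.

Since 1 < 3, A is not diagonalizable.

algebraic multiplicity 3, geometric multiplicity 1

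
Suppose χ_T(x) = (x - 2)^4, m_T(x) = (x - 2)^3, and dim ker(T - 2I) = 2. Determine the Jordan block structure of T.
λ = 2: algebraic multiplicity 4 (exponent in χ_T), largest block size 3 (exponent in m_T), 2 blocks (geometric multiplicity). These force block sizes [3, 1].

Jordan blocks: (2, 3), (2, 1)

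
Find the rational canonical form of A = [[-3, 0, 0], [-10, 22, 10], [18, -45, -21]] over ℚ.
The invariant factors of A (the non-unit diagonal entries of the Smith normal form of xI - A over ℚ[x]) are x + 3, (x - 4)(x + 3), each dividing the next. The characteristic polynomial is their product, (x - 4)(x + 3)^2.

The rational canonical form is the block-diagonal matrix of companion matrices C(f_i):
R = [[-3, 0, 0], [0, 0, 12], [0, 1, 1]].

R = [[-3, 0, 0], [0, 0, 12], [0, 1, 1]]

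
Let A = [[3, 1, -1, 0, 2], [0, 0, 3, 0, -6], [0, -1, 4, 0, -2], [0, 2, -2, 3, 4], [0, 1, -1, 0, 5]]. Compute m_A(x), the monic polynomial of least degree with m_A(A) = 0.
The characteristic polynomial factors as (x - 3)^5. The minimal polynomial is ∏(x - λ)^{k_λ} where k_λ is the size of the largest Jordan block at λ.

For λ = 3: rank(A - 3I) = 1, and the largest Jordan block has size 2 (the smallest k with rank((A - 3I)^k) = rank((A - 3I)^(k+1))).

So m_A(x) = (x - 3)^2.

m_A(x) = (x - 3)^2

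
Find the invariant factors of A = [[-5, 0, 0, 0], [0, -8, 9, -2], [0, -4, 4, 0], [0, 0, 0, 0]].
The Jordan structure of A has elementary divisors (x + 5), (x + 2)^2, x. Arranging the block sizes at each eigenvalue in decreasing order and taking row products gives the invariant factors.

Invariant factors (smallest first, each dividing the next): x(x + 2)^2(x + 5).

Check: the last factor x(x + 2)^2(x + 5) is the minimal polynomial, and the product x(x + 2)^2(x + 5) is the characteristic polynomial.

x(x + 2)^2(x + 5)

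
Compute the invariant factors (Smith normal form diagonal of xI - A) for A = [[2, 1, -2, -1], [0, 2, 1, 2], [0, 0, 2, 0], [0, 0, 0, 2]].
x - 2, (x - 2)^3

The Jordan structure of A has elementary divisors (x - 2)^3, (x - 2). Arranging the block sizes at each eigenvalue in decreasing order and taking row products gives the invariant factors.

Invariant factors (smallest first, each dividing the next): x - 2, (x - 2)^3.

Check: the last factor (x - 2)^3 is the minimal polynomial, and the product (x - 2)^4 is the characteristic polynomial.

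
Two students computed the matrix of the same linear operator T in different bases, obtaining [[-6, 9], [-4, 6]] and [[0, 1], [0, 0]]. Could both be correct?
Two matrices over a field are similar if and only if they have the same invariant factors.

Both A and B have characteristic polynomial x^2 and minimal polynomial x^2. Computing further, both have invariant factors x^2. Hence A and B are similar.

Yes.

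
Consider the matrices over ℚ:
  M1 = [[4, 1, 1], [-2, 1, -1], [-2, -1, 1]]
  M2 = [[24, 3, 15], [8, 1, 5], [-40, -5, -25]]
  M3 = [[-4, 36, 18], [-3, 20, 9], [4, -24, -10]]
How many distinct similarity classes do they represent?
2 classes: {M1, M3}, {M2}

Characteristic polynomials: χ_{M1} = (x - 2)^3, χ_{M2} = x^3, χ_{M3} = (x - 2)^3.

{M1, M3}: invariant factors x - 2, (x - 2)^2.

{M2}: invariant factors x, x^2.

Matrices are similar if and only if their invariant-factor lists agree; the partition into similarity classes is {M1, M3}, {M2}.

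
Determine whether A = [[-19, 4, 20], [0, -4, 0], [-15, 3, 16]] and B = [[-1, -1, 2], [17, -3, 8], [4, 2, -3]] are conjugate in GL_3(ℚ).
Yes.

Two matrices over a field are similar if and only if they have the same invariant factors.

Both A and B have characteristic polynomial (x - 1)(x + 4)^2 and minimal polynomial (x - 1)(x + 4)^2. Computing further, both have invariant factors (x - 1)(x + 4)^2. Hence A and B are similar.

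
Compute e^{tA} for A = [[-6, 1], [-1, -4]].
A has Jordan form J = [[-5, 1], [0, -5]] with A = PJP^{-1}, so e^{tA} = P e^{tJ} P^{-1}.

For a Jordan block J_k(λ), e^{tJ_k(λ)} = e^{λt} · (I + tN + t^2 N^2/2! + ... + t^{k-1} N^{k-1}/(k-1)!) where N is the nilpotent superdiagonal part.

Assembling the blocks and conjugating back gives the entries of e^{tA} as shown above.

e^{tA} = [[(1 - t)*e^{-5*t}, t*e^{-5*t}], [-t*e^{-5*t}, (t + 1)*e^{-5*t}]]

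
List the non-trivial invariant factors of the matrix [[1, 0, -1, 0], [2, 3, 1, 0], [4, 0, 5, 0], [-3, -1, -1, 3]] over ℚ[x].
The Jordan structure of A has elementary divisors (x - 3)^2, (x - 3)^2. Arranging the block sizes at each eigenvalue in decreasing order and taking row products gives the invariant factors.

Invariant factors (smallest first, each dividing the next): (x - 3)^2, (x - 3)^2.

Check: the last factor (x - 3)^2 is the minimal polynomial, and the product (x - 3)^4 is the characteristic polynomial.

(x - 3)^2, (x - 3)^2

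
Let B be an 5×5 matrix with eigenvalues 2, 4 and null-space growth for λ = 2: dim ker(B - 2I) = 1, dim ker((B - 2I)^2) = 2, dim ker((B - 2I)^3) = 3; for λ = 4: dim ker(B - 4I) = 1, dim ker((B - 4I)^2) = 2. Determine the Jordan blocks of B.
Jordan blocks: (2, 3), (4, 2)

λ = 2: successive nullity increments [1, 1, 1] count blocks of size ≥ k; block sizes are [3].
λ = 4: successive nullity increments [1, 1] count blocks of size ≥ k; block sizes are [2].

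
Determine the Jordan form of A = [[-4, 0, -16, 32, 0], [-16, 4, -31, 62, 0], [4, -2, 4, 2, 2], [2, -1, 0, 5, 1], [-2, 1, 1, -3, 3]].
The characteristic polynomial is det(xI - A) = (x - 4)^4(x + 4), so the eigenvalues are -4 (algebraic multiplicity 1), 4 (algebraic multiplicity 4).

For λ = -4: algebraic multiplicity 1 gives one 1×1 block.

For λ = 4: rank(A - 4I) = 3, rank((A - 4I)^2) = 1. The eigenspace has dimension 5 - 3 = 2, so there are 2 Jordan blocks; the rank sequence gives block sizes [2, 2].

Assembling the blocks gives the Jordan form J above.

J = [[-4, 0, 0, 0, 0], [0, 4, 1, 0, 0], [0, 0, 4, 0, 0], [0, 0, 0, 4, 1], [0, 0, 0, 0, 4]]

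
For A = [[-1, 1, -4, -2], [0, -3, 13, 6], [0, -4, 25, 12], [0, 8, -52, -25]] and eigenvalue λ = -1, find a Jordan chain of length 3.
v_1 = [[0, 0, 1, -2]]^T, v_2 = [[0, 1, 2, -4]]^T, v_3 = [[1, 0, 0, 0]]^T

We seek v_1 ∈ ker((A + I)^3) \ ker((A + I)^2), then set v_{i+1} = (A + I) v_i.

One such chain is v_1 = [[0, 0, 1, -2]]^T, v_2 = [[0, 1, 2, -4]]^T, v_3 = [[1, 0, 0, 0]]^T. Check: (A + I) v_3 = [[0, 0, 0, 0]]^T = 0.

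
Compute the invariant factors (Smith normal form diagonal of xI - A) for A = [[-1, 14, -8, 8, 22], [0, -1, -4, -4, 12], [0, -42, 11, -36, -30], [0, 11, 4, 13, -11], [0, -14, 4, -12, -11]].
x + 1, (x - 5)^2(x - 3)(x + 1)

The Jordan structure of A has elementary divisors (x + 1), (x + 1), (x - 3), (x - 5)^2. Arranging the block sizes at each eigenvalue in decreasing order and taking row products gives the invariant factors.

Invariant factors (smallest first, each dividing the next): x + 1, (x - 5)^2(x - 3)(x + 1).

Check: the last factor (x - 5)^2(x - 3)(x + 1) is the minimal polynomial, and the product (x - 5)^2(x - 3)(x + 1)^2 is the characteristic polynomial.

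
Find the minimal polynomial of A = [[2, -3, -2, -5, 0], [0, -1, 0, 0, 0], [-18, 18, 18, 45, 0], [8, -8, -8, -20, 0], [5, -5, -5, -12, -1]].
m_A(x) = x^2(x + 1)

The characteristic polynomial factors as x^3(x + 1)^2. The minimal polynomial is ∏(x - λ)^{k_λ} where k_λ is the size of the largest Jordan block at λ.

For λ = -1: rank(A + I) = 3, and the largest Jordan block has size 1 (the smallest k with rank((A + I)^k) = rank((A + I)^(k+1))).
For λ = 0: rank(A) = 3, and the largest Jordan block has size 2 (the smallest k with rank(A^k) = rank(A^(k+1))).

So m_A(x) = x^2(x + 1).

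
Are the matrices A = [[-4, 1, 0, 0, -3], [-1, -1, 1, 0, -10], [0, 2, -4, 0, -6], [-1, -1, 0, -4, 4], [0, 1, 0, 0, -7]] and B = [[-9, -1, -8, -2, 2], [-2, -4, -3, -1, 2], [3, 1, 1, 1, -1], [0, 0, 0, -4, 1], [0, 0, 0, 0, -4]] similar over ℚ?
Yes.

Two matrices over a field are similar if and only if they have the same invariant factors.

Both A and B have characteristic polynomial (x + 4)^5 and minimal polynomial (x + 4)^3. Computing further, both have invariant factors (x + 4)^2, (x + 4)^3. Hence A and B are similar.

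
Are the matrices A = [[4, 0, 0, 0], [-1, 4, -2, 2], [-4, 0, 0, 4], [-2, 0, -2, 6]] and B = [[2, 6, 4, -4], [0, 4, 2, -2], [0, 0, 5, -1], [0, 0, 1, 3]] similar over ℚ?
Yes.

Two matrices over a field are similar if and only if they have the same invariant factors.

Both A and B have characteristic polynomial (x - 4)^3(x - 2) and minimal polynomial (x - 4)^2(x - 2). Computing further, both have invariant factors x - 4, (x - 4)^2(x - 2). Hence A and B are similar.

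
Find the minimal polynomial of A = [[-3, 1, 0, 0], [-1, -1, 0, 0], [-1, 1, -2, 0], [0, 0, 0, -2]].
m_A(x) = (x + 2)^2

The characteristic polynomial factors as (x + 2)^4. The minimal polynomial is ∏(x - λ)^{k_λ} where k_λ is the size of the largest Jordan block at λ.

For λ = -2: rank(A + 2I) = 1, and the largest Jordan block has size 2 (the smallest k with rank((A + 2I)^k) = rank((A + 2I)^(k+1))).

So m_A(x) = (x + 2)^2.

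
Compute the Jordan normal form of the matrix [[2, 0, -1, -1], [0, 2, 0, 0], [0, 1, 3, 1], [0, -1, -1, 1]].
J = [[2, 1, 0, 0], [0, 2, 0, 0], [0, 0, 2, 1], [0, 0, 0, 2]]

The characteristic polynomial is det(xI - A) = (x - 2)^4, so the eigenvalues are 2 (algebraic multiplicity 4).

For λ = 2: rank(A - 2I) = 2, rank((A - 2I)^2) = 0. The eigenspace has dimension 4 - 2 = 2, so there are 2 Jordan blocks; the rank sequence gives block sizes [2, 2].

Assembling the blocks gives the Jordan form J above.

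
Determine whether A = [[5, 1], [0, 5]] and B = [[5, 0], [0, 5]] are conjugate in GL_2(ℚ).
No.

Both have characteristic polynomial (x - 5)^2, but the minimal polynomial of A is (x - 5)^2 while the minimal polynomial of B is x - 5. The minimal polynomial is a similarity invariant, so A and B are not similar.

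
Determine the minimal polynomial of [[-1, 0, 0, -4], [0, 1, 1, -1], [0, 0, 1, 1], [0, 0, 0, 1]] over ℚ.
The characteristic polynomial factors as (x - 1)^3(x + 1). The minimal polynomial is ∏(x - λ)^{k_λ} where k_λ is the size of the largest Jordan block at λ.

For λ = -1: rank(A + I) = 3, and the largest Jordan block has size 1 (the smallest k with rank((A + I)^k) = rank((A + I)^(k+1))).
For λ = 1: rank(A - I) = 3, and the largest Jordan block has size 3 (the smallest k with rank((A - I)^k) = rank((A - I)^(k+1))).

So m_A(x) = (x - 1)^3(x + 1).

m_A(x) = (x - 1)^3(x + 1)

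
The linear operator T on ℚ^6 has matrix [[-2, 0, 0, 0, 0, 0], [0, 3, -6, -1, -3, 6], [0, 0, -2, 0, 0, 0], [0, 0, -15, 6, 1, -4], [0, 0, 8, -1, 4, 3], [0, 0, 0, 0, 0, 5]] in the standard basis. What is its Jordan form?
The characteristic polynomial is det(xI - A) = (x - 5)^3(x - 3)(x + 2)^2, so the eigenvalues are -2 (algebraic multiplicity 2), 3 (algebraic multiplicity 1), 5 (algebraic multiplicity 3).

For λ = -2: rank(A + 2I) = 4. The eigenspace has dimension 6 - 4 = 2, so there are 2 Jordan blocks; the rank sequence gives block sizes [1, 1].

For λ = 3: algebraic multiplicity 1 gives one 1×1 block.

For λ = 5: rank(A - 5I) = 5, rank((A - 5I)^2) = 4, rank((A - 5I)^3) = 3. The eigenspace has dimension 6 - 5 = 1, so there is 1 Jordan block; the rank sequence gives block sizes [3].

Assembling the blocks gives the Jordan form J above.

J = [[-2, 0, 0, 0, 0, 0], [0, -2, 0, 0, 0, 0], [0, 0, 3, 0, 0, 0], [0, 0, 0, 5, 1, 0], [0, 0, 0, 0, 5, 1], [0, 0, 0, 0, 0, 5]]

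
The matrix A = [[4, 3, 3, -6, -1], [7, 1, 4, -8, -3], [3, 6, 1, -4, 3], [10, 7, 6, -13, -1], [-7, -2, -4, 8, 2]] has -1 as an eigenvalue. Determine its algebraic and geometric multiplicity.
The characteristic polynomial is (x + 1)^5, so the factor x + 1 appears with exponent 5: the algebraic multiplicity is 5.

rank(A + I) = 3, so the eigenspace has dimension 5 - 3 = 2: the geometric multiplicity is 2.

Since 2 < 5, A is not diagonalizable.

algebraic multiplicity 5, geometric multiplicity 2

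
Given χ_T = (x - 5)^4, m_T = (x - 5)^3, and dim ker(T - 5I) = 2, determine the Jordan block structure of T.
λ = 5: algebraic multiplicity 4 (exponent in χ_T), largest block size 3 (exponent in m_T), 2 blocks (geometric multiplicity). These force block sizes [3, 1].

Jordan blocks: (5, 3), (5, 1)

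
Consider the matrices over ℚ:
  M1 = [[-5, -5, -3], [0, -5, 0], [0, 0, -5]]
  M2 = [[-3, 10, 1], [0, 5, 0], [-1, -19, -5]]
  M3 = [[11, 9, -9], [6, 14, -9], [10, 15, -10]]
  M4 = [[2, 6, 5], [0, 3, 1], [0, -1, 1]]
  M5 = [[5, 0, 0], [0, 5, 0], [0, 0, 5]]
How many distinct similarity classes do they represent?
5 classes: {M1}, {M2}, {M3}, {M4}, {M5}

Characteristic polynomials: χ_{M1} = (x + 5)^3, χ_{M2} = (x - 5)(x + 4)^2, χ_{M3} = (x - 5)^3, χ_{M4} = (x - 2)^3, χ_{M5} = (x - 5)^3.

{M1}: invariant factors x + 5, (x + 5)^2.

{M2}: invariant factors (x - 5)(x + 4)^2.

{M3}: invariant factors x - 5, (x - 5)^2.

{M4}: invariant factors (x - 2)^3.

{M5}: invariant factors x - 5, x - 5, x - 5.

Matrices are similar if and only if their invariant-factor lists agree; the partition into similarity classes is {M1}, {M2}, {M3}, {M4}, {M5}.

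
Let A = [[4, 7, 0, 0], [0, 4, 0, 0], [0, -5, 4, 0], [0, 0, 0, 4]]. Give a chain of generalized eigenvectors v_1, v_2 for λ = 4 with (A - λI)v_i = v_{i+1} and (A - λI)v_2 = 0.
We seek v_1 ∈ ker((A - 4I)^2) \ ker(A - 4I), then set v_{i+1} = (A - 4I) v_i.

One such chain is v_1 = [[0, 1, 0, 0]]^T, v_2 = [[7, 0, -5, 0]]^T. Check: (A - 4I) v_2 = [[0, 0, 0, 0]]^T = 0.

v_1 = [[0, 1, 0, 0]]^T, v_2 = [[7, 0, -5, 0]]^T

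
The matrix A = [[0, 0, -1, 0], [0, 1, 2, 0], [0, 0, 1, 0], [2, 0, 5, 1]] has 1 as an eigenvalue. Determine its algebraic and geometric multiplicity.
The characteristic polynomial is x(x - 1)^3, so the factor x - 1 appears with exponent 3: the algebraic multiplicity is 3.

rank(A - I) = 2, so the eigenspace has dimension 4 - 2 = 2: the geometric multiplicity is 2.

Since 2 < 3, A is not diagonalizable.

algebraic multiplicity 3, geometric multiplicity 2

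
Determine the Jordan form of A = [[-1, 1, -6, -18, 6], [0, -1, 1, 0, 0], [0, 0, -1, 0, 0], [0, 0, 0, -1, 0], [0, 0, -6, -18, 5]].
J = [[-1, 1, 0, 0, 0], [0, -1, 1, 0, 0], [0, 0, -1, 0, 0], [0, 0, 0, -1, 0], [0, 0, 0, 0, 5]]

The characteristic polynomial is det(xI - A) = (x - 5)(x + 1)^4, so the eigenvalues are -1 (algebraic multiplicity 4), 5 (algebraic multiplicity 1).

For λ = -1: rank(A + I) = 3, rank((A + I)^2) = 2, rank((A + I)^3) = 1. The eigenspace has dimension 5 - 3 = 2, so there are 2 Jordan blocks; the rank sequence gives block sizes [3, 1].

For λ = 5: algebraic multiplicity 1 gives one 1×1 block.

Assembling the blocks gives the Jordan form J above.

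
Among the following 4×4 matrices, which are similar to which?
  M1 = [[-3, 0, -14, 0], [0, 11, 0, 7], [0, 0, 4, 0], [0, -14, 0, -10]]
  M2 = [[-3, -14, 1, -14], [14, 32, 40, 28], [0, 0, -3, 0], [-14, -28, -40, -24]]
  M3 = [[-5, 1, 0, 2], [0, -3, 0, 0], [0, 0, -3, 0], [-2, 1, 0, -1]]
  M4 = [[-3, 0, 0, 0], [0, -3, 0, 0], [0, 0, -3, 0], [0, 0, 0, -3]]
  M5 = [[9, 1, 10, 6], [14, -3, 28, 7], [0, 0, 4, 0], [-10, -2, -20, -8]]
Characteristic polynomials: χ_{M1} = (x - 4)^2(x + 3)^2, χ_{M2} = (x - 4)^2(x + 3)^2, χ_{M3} = (x + 3)^4, χ_{M4} = (x + 3)^4, χ_{M5} = (x - 4)^2(x + 3)^2.

{M1}: invariant factors (x - 4)(x + 3), (x - 4)(x + 3).

{M2, M5}: invariant factors x - 4, (x - 4)(x + 3)^2.

{M3}: invariant factors x + 3, x + 3, (x + 3)^2.

{M4}: invariant factors x + 3, x + 3, x + 3, x + 3.

Matrices are similar if and only if their invariant-factor lists agree; the partition into similarity classes is {M1}, {M2, M5}, {M3}, {M4}.

4 classes: {M1}, {M2, M5}, {M3}, {M4}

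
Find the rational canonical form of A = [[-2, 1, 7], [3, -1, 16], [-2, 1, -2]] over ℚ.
R = [[0, 0, 9], [1, 0, -3], [0, 1, -5]]

The invariant factors of A (the non-unit diagonal entries of the Smith normal form of xI - A over ℚ[x]) are (x - 1)(x + 3)^2, each dividing the next. The characteristic polynomial is their product, (x - 1)(x + 3)^2.

The rational canonical form is the block-diagonal matrix of companion matrices C(f_i):
R = [[0, 0, 9], [1, 0, -3], [0, 1, -5]].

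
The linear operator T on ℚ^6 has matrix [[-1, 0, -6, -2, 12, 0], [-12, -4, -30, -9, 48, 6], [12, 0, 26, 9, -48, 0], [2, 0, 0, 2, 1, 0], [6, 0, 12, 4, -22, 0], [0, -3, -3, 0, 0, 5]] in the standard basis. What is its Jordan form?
J = [[-1, 0, 0, 0, 0, 0], [0, -1, 0, 0, 0, 0], [0, 0, 2, 1, 0, 0], [0, 0, 0, 2, 1, 0], [0, 0, 0, 0, 2, 0], [0, 0, 0, 0, 0, 2]]

The characteristic polynomial is det(xI - A) = (x - 2)^4(x + 1)^2, so the eigenvalues are -1 (algebraic multiplicity 2), 2 (algebraic multiplicity 4).

For λ = -1: rank(A + I) = 4. The eigenspace has dimension 6 - 4 = 2, so there are 2 Jordan blocks; the rank sequence gives block sizes [1, 1].

For λ = 2: rank(A - 2I) = 4, rank((A - 2I)^2) = 3, rank((A - 2I)^3) = 2. The eigenspace has dimension 6 - 4 = 2, so there are 2 Jordan blocks; the rank sequence gives block sizes [3, 1].

Assembling the blocks gives the Jordan form J above.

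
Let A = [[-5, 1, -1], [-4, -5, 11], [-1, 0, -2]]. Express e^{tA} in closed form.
A has Jordan form J = [[-4, 1, 0], [0, -4, 1], [0, 0, -4]] with A = PJP^{-1}, so e^{tA} = P e^{tJ} P^{-1}.

For a Jordan block J_k(λ), e^{tJ_k(λ)} = e^{λt} · (I + tN + t^2 N^2/2! + ... + t^{k-1} N^{k-1}/(k-1)!) where N is the nilpotent superdiagonal part.

Assembling the blocks and conjugating back gives the entries of e^{tA} as shown above.

e^{tA} = [[(-t^2 - t + 1)*e^{-4*t}, t*(1 - t)*e^{-4*t}, t*(5*t - 1)*e^{-4*t}], [t*(-3*t - 8)*e^{-4*t}/2, (-3*t^2/2 - t + 1)*e^{-4*t}, t*(15*t + 22)*e^{-4*t}/2], [t*(-t - 2)*e^{-4*t}/2, -t^2*e^{-4*t}/2, (5*t^2 + 4*t + 2)*e^{-4*t}/2]]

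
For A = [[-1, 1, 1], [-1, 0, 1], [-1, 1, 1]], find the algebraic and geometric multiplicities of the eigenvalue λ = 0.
The characteristic polynomial is x^3, so the factor x appears with exponent 3: the algebraic multiplicity is 3.

rank(A) = 2, so the eigenspace has dimension 3 - 2 = 1: the geometric multiplicity is 1.

Since 1 < 3, A is not diagonalizable.

algebraic multiplicity 3, geometric multiplicity 1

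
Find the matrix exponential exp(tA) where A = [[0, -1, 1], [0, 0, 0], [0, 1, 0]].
A has Jordan form J = [[0, 1, 0], [0, 0, 1], [0, 0, 0]] with A = PJP^{-1}, so e^{tA} = P e^{tJ} P^{-1}.

For a Jordan block J_k(λ), e^{tJ_k(λ)} = e^{λt} · (I + tN + t^2 N^2/2! + ... + t^{k-1} N^{k-1}/(k-1)!) where N is the nilpotent superdiagonal part.

Assembling the blocks and conjugating back gives the entries of e^{tA} as shown above.

e^{tA} = [[1, t*(t - 2)/2, t], [0, 1, 0], [0, t, 1]]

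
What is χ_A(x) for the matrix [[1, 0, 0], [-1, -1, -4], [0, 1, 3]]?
xI - A = [[x - 1, 0, 0], [1, x + 1, 4], [0, -1, x - 3]].

Expanding det(xI - A) along the first row:
det(xI - A) = + (x - 1)·det([[x + 1, 4], [-1, x - 3]]) - (0)·det([[1, 4], [0, x - 3]]) + (0)·det([[1, x + 1], [0, -1]]).

Evaluating gives χ_A(x) = x^3 - 3x^2 + 3x - 1 = (x - 1)^3.

χ_A(x) = (x - 1)^3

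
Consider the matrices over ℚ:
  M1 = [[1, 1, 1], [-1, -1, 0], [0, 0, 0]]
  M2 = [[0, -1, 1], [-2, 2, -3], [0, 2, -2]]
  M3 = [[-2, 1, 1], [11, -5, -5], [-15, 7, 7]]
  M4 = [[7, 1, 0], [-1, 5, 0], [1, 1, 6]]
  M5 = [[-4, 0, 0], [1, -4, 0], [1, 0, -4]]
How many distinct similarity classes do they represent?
Characteristic polynomials: χ_{M1} = x^3, χ_{M2} = x^3, χ_{M3} = x^3, χ_{M4} = (x - 6)^3, χ_{M5} = (x + 4)^3.

{M1, M2, M3}: invariant factors x^3.

{M4}: invariant factors x - 6, (x - 6)^2.

{M5}: invariant factors x + 4, (x + 4)^2.

Matrices are similar if and only if their invariant-factor lists agree; the partition into similarity classes is {M1, M2, M3}, {M4}, {M5}.

3 classes: {M1, M2, M3}, {M4}, {M5}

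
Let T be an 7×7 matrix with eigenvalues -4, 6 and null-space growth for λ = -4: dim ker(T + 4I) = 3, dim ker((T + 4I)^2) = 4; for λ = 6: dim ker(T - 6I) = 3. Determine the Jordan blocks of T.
Jordan blocks: (-4, 2), (-4, 1), (-4, 1), (6, 1), (6, 1), (6, 1)

λ = -4: successive nullity increments [3, 1] count blocks of size ≥ k; block sizes are [2, 1, 1].
λ = 6: successive nullity increments [3] count blocks of size ≥ k; block sizes are [1, 1, 1].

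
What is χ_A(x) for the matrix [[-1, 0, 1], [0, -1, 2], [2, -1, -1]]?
χ_A(x) = (x + 1)^3

xI - A = [[x + 1, 0, -1], [0, x + 1, -2], [-2, 1, x + 1]].

Expanding det(xI - A) along the first row:
det(xI - A) = + (x + 1)·det([[x + 1, -2], [1, x + 1]]) - (0)·det([[0, -2], [-2, x + 1]]) + (-1)·det([[0, x + 1], [-2, 1]]).

Evaluating gives χ_A(x) = x^3 + 3x^2 + 3x + 1 = (x + 1)^3.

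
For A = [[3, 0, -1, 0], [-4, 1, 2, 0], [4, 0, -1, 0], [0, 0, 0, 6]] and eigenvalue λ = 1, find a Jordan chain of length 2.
v_1 = [[0, 1, -1, 0]]^T, v_2 = [[1, -2, 2, 0]]^T

We seek v_1 ∈ ker((A - I)^2) \ ker(A - I), then set v_{i+1} = (A - I) v_i.

One such chain is v_1 = [[0, 1, -1, 0]]^T, v_2 = [[1, -2, 2, 0]]^T. Check: (A - I) v_2 = [[0, 0, 0, 0]]^T = 0.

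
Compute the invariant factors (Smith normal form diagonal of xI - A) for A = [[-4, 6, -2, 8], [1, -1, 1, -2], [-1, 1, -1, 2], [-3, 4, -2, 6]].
x^2, x^2

The Jordan structure of A has elementary divisors x^2, x^2. Arranging the block sizes at each eigenvalue in decreasing order and taking row products gives the invariant factors.

Invariant factors (smallest first, each dividing the next): x^2, x^2.

Check: the last factor x^2 is the minimal polynomial, and the product x^4 is the characteristic polynomial.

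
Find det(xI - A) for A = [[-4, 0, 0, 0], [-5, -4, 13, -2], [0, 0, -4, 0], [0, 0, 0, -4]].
xI - A = [[x + 4, 0, 0, 0], [5, x + 4, -13, 2], [0, 0, x + 4, 0], [0, 0, 0, x + 4]].

Expanding det(xI - A) along the first row:
det(xI - A) = + (x + 4)·det([[x + 4, -13, 2], [0, x + 4, 0], [0, 0, x + 4]]) - (0)·det([[5, -13, 2], [0, x + 4, 0], [0, 0, x + 4]]) + (0)·det([[5, x + 4, 2], [0, 0, 0], [0, 0, x + 4]]) - (0)·det([[5, x + 4, -13], [0, 0, x + 4], [0, 0, 0]]).

Evaluating gives χ_A(x) = x^4 + 16x^3 + 96x^2 + 256x + 256 = (x + 4)^4.

χ_A(x) = (x + 4)^4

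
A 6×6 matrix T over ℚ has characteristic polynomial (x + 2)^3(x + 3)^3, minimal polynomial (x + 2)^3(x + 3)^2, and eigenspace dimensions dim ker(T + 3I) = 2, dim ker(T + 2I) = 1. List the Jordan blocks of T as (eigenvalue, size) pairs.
λ = -3: algebraic multiplicity 3 (exponent in χ_T), largest block size 2 (exponent in m_T), 2 blocks (geometric multiplicity). These force block sizes [2, 1].
λ = -2: algebraic multiplicity 3 (exponent in χ_T), largest block size 3 (exponent in m_T), 1 block (geometric multiplicity). This forces block sizes [3].

Jordan blocks: (-3, 2), (-3, 1), (-2, 3)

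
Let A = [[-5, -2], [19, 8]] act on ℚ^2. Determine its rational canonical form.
The invariant factors of A (the non-unit diagonal entries of the Smith normal form of xI - A over ℚ[x]) are x^2 - 3x - 2, each dividing the next. The characteristic polynomial is their product, x^2 - 3x - 2.

The rational canonical form is the block-diagonal matrix of companion matrices C(f_i):
R = [[0, 2], [1, 3]].

Note the characteristic polynomial does not split into linear factors over ℚ, so A has no Jordan form over ℚ; the rational canonical form exists over any field.

R = [[0, 2], [1, 3]]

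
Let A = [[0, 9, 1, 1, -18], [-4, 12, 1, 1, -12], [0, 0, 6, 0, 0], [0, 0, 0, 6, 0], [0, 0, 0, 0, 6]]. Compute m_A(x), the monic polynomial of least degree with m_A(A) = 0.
The characteristic polynomial factors as (x - 6)^5. The minimal polynomial is ∏(x - λ)^{k_λ} where k_λ is the size of the largest Jordan block at λ.

For λ = 6: rank(A - 6I) = 2, and the largest Jordan block has size 3 (the smallest k with rank((A - 6I)^k) = rank((A - 6I)^(k+1))).

So m_A(x) = (x - 6)^3.

m_A(x) = (x - 6)^3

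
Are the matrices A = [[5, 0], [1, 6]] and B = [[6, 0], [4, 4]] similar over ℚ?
No.

trace(A) = 11 but trace(B) = 10. The trace is a similarity invariant, so A and B are not similar.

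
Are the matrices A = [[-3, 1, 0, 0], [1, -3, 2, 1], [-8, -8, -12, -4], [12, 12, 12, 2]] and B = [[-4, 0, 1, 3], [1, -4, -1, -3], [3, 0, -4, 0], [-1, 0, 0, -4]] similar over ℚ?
Two matrices over a field are similar if and only if they have the same invariant factors.

Both A and B have characteristic polynomial (x + 4)^4 and minimal polynomial (x + 4)^3. Computing further, both have invariant factors x + 4, (x + 4)^3. Hence A and B are similar.

Yes.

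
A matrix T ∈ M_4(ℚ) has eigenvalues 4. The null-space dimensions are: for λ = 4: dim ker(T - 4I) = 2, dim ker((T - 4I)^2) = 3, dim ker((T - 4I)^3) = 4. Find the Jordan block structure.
λ = 4: successive nullity increments [2, 1, 1] count blocks of size ≥ k; block sizes are [3, 1].

Jordan blocks: (4, 3), (4, 1)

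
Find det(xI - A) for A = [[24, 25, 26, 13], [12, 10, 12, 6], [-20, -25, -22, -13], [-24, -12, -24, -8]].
χ_A(x) = (x - 4)^2(x + 2)^2

xI - A = [[x - 24, -25, -26, -13], [-12, x - 10, -12, -6], [20, 25, x + 22, 13], [24, 12, 24, x + 8]].

Expanding det(xI - A) along the first row:
det(xI - A) = + (x - 24)·det([[x - 10, -12, -6], [25, x + 22, 13], [12, 24, x + 8]]) - (-25)·det([[-12, -12, -6], [20, x + 22, 13], [24, 24, x + 8]]) + (-26)·det([[-12, x - 10, -6], [20, 25, 13], [24, 12, x + 8]]) - (-13)·det([[-12, x - 10, -12], [20, 25, x + 22], [24, 12, 24]]).

Evaluating gives χ_A(x) = x^4 - 4x^3 - 12x^2 + 32x + 64 = (x - 4)^2(x + 2)^2.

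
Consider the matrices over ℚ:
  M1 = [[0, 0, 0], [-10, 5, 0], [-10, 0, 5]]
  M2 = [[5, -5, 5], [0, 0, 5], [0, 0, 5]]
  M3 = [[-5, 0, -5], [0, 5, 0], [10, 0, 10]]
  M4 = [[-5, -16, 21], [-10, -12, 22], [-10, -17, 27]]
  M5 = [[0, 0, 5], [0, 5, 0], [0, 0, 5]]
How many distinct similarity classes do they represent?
Characteristic polynomials: χ_{M1} = x(x - 5)^2, χ_{M2} = x(x - 5)^2, χ_{M3} = x(x - 5)^2, χ_{M4} = x(x - 5)^2, χ_{M5} = x(x - 5)^2.

{M1, M2, M3, M5}: invariant factors x - 5, x(x - 5).

{M4}: invariant factors x(x - 5)^2.

Matrices are similar if and only if their invariant-factor lists agree; the partition into similarity classes is {M1, M2, M3, M5}, {M4}.

2 classes: {M1, M2, M3, M5}, {M4}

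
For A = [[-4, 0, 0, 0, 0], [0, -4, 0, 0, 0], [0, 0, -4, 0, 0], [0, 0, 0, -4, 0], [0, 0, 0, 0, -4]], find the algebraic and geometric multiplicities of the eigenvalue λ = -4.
algebraic multiplicity 5, geometric multiplicity 5

The characteristic polynomial is (x + 4)^5, so the factor x + 4 appears with exponent 5: the algebraic multiplicity is 5.

rank(A + 4I) = 0, so the eigenspace has dimension 5 - 0 = 5: the geometric multiplicity is 5.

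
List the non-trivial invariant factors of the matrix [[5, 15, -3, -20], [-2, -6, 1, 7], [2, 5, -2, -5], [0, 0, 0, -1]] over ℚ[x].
(x + 1)^2, (x + 1)^2

The Jordan structure of A has elementary divisors (x + 1)^2, (x + 1)^2. Arranging the block sizes at each eigenvalue in decreasing order and taking row products gives the invariant factors.

Invariant factors (smallest first, each dividing the next): (x + 1)^2, (x + 1)^2.

Check: the last factor (x + 1)^2 is the minimal polynomial, and the product (x + 1)^4 is the characteristic polynomial.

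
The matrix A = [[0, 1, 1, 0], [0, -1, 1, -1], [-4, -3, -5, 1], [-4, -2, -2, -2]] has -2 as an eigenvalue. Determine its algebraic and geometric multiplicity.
The characteristic polynomial is (x + 2)^4, so the factor x + 2 appears with exponent 4: the algebraic multiplicity is 4.

rank(A + 2I) = 2, so the eigenspace has dimension 4 - 2 = 2: the geometric multiplicity is 2.

Since 2 < 4, A is not diagonalizable.

algebraic multiplicity 4, geometric multiplicity 2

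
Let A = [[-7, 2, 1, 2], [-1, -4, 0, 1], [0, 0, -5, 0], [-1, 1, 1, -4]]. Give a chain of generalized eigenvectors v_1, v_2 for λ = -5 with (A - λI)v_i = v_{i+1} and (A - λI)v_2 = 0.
v_1 = [[0, 1, 0, 0]]^T, v_2 = [[2, 1, 0, 1]]^T

We seek v_1 ∈ ker((A + 5I)^2) \ ker(A + 5I), then set v_{i+1} = (A + 5I) v_i.

One such chain is v_1 = [[0, 1, 0, 0]]^T, v_2 = [[2, 1, 0, 1]]^T. Check: (A + 5I) v_2 = [[0, 0, 0, 0]]^T = 0.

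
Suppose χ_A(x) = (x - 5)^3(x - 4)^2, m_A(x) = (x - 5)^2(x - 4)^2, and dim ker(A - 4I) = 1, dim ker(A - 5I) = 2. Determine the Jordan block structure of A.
λ = 4: algebraic multiplicity 2 (exponent in χ_A), largest block size 2 (exponent in m_A), 1 block (geometric multiplicity). This forces block sizes [2].
λ = 5: algebraic multiplicity 3 (exponent in χ_A), largest block size 2 (exponent in m_A), 2 blocks (geometric multiplicity). These force block sizes [2, 1].

Jordan blocks: (4, 2), (5, 2), (5, 1)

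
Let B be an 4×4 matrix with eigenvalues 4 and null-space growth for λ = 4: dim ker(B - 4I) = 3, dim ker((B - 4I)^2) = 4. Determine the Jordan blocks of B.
λ = 4: successive nullity increments [3, 1] count blocks of size ≥ k; block sizes are [2, 1, 1].

Jordan blocks: (4, 2), (4, 1), (4, 1)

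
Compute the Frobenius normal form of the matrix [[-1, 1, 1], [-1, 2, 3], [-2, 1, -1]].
R = [[0, 0, 1], [1, 0, 3], [0, 1, 0]]

The invariant factors of A (the non-unit diagonal entries of the Smith normal form of xI - A over ℚ[x]) are x^3 - 3x - 1, each dividing the next. The characteristic polynomial is their product, x^3 - 3x - 1.

The rational canonical form is the block-diagonal matrix of companion matrices C(f_i):
R = [[0, 0, 1], [1, 0, 3], [0, 1, 0]].

Note the characteristic polynomial does not split into linear factors over ℚ, so A has no Jordan form over ℚ; the rational canonical form exists over any field.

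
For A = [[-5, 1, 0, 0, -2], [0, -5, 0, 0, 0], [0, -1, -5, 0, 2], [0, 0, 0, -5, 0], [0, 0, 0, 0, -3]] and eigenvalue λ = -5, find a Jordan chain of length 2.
We seek v_1 ∈ ker((A + 5I)^2) \ ker(A + 5I), then set v_{i+1} = (A + 5I) v_i.

One such chain is v_1 = [[2, 1, -2, 0, 0]]^T, v_2 = [[1, 0, -1, 0, 0]]^T. Check: (A + 5I) v_2 = [[0, 0, 0, 0, 0]]^T = 0.

v_1 = [[2, 1, -2, 0, 0]]^T, v_2 = [[1, 0, -1, 0, 0]]^T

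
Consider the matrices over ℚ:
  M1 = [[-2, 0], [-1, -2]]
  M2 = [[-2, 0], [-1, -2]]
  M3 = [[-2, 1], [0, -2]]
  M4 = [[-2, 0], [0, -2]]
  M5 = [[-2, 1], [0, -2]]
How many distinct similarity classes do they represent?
Characteristic polynomials: χ_{M1} = (x + 2)^2, χ_{M2} = (x + 2)^2, χ_{M3} = (x + 2)^2, χ_{M4} = (x + 2)^2, χ_{M5} = (x + 2)^2.

{M1, M2, M3, M5}: invariant factors (x + 2)^2.

{M4}: invariant factors x + 2, x + 2.

Matrices are similar if and only if their invariant-factor lists agree; the partition into similarity classes is {M1, M2, M3, M5}, {M4}.

2 classes: {M1, M2, M3, M5}, {M4}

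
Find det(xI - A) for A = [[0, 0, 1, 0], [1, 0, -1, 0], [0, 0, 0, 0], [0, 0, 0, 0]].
xI - A = [[x, 0, -1, 0], [-1, x, 1, 0], [0, 0, x, 0], [0, 0, 0, x]].

Expanding det(xI - A) along the first row:
det(xI - A) = + (x)·det([[x, 1, 0], [0, x, 0], [0, 0, x]]) - (0)·det([[-1, 1, 0], [0, x, 0], [0, 0, x]]) + (-1)·det([[-1, x, 0], [0, 0, 0], [0, 0, x]]) - (0)·det([[-1, x, 1], [0, 0, x], [0, 0, 0]]).

Evaluating gives χ_A(x) = x^4.

χ_A(x) = x^4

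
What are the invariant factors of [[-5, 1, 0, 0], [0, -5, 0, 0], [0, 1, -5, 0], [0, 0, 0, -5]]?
x + 5, x + 5, (x + 5)^2

The Jordan structure of A has elementary divisors (x + 5)^2, (x + 5), (x + 5). Arranging the block sizes at each eigenvalue in decreasing order and taking row products gives the invariant factors.

Invariant factors (smallest first, each dividing the next): x + 5, x + 5, (x + 5)^2.

Check: the last factor (x + 5)^2 is the minimal polynomial, and the product (x + 5)^4 is the characteristic polynomial.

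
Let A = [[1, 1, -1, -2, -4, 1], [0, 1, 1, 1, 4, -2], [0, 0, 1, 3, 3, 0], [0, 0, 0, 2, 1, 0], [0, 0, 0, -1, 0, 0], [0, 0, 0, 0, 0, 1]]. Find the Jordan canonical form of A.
The characteristic polynomial is det(xI - A) = (x - 1)^6, so the eigenvalues are 1 (algebraic multiplicity 6).

For λ = 1: rank(A - I) = 3, rank((A - I)^2) = 1, rank((A - I)^3) = 0. The eigenspace has dimension 6 - 3 = 3, so there are 3 Jordan blocks; the rank sequence gives block sizes [3, 2, 1].

Assembling the blocks gives the Jordan form J above.

J = [[1, 1, 0, 0, 0, 0], [0, 1, 1, 0, 0, 0], [0, 0, 1, 0, 0, 0], [0, 0, 0, 1, 1, 0], [0, 0, 0, 0, 1, 0], [0, 0, 0, 0, 0, 1]]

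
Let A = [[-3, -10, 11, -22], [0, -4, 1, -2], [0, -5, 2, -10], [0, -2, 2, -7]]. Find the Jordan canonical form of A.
The characteristic polynomial is det(xI - A) = (x + 3)^4, so the eigenvalues are -3 (algebraic multiplicity 4).

For λ = -3: rank(A + 3I) = 2, rank((A + 3I)^2) = 1, rank((A + 3I)^3) = 0. The eigenspace has dimension 4 - 2 = 2, so there are 2 Jordan blocks; the rank sequence gives block sizes [3, 1].

Assembling the blocks gives the Jordan form J above.

J = [[-3, 1, 0, 0], [0, -3, 1, 0], [0, 0, -3, 0], [0, 0, 0, -3]]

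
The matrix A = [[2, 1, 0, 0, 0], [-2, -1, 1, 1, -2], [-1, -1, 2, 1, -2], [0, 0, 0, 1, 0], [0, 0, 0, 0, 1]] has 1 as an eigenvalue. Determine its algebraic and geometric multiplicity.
algebraic multiplicity 5, geometric multiplicity 3

The characteristic polynomial is (x - 1)^5, so the factor x - 1 appears with exponent 5: the algebraic multiplicity is 5.

rank(A - I) = 2, so the eigenspace has dimension 5 - 2 = 3: the geometric multiplicity is 3.

Since 3 < 5, A is not diagonalizable.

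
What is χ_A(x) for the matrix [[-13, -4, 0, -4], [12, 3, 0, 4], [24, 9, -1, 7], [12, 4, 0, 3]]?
χ_A(x) = (x + 1)^3(x + 5)

xI - A = [[x + 13, 4, 0, 4], [-12, x - 3, 0, -4], [-24, -9, x + 1, -7], [-12, -4, 0, x - 3]].

Expanding det(xI - A) along the first row:
det(xI - A) = + (x + 13)·det([[x - 3, 0, -4], [-9, x + 1, -7], [-4, 0, x - 3]]) - (4)·det([[-12, 0, -4], [-24, x + 1, -7], [-12, 0, x - 3]]) + (0)·det([[-12, x - 3, -4], [-24, -9, -7], [-12, -4, x - 3]]) - (4)·det([[-12, x - 3, 0], [-24, -9, x + 1], [-12, -4, 0]]).

Evaluating gives χ_A(x) = x^4 + 8x^3 + 18x^2 + 16x + 5 = (x + 1)^3(x + 5).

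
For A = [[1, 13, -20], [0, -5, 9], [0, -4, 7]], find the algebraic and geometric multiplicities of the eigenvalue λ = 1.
The characteristic polynomial is (x - 1)^3, so the factor x - 1 appears with exponent 3: the algebraic multiplicity is 3.

rank(A - I) = 2, so the eigenspace has dimension 3 - 2 = 1: the geometric multiplicity is 1.

Since 1 < 3, A is not diagonalizable.

algebraic multiplicity 3, geometric multiplicity 1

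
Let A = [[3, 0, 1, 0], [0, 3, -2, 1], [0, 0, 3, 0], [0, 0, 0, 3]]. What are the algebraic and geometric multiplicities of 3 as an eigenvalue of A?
The characteristic polynomial is (x - 3)^4, so the factor x - 3 appears with exponent 4: the algebraic multiplicity is 4.

rank(A - 3I) = 2, so the eigenspace has dimension 4 - 2 = 2: the geometric multiplicity is 2.

Since 2 < 4, A is not diagonalizable.

algebraic multiplicity 4, geometric multiplicity 2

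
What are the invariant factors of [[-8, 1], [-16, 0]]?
The Jordan structure of A has elementary divisors (x + 4)^2. Arranging the block sizes at each eigenvalue in decreasing order and taking row products gives the invariant factors.

Invariant factors (smallest first, each dividing the next): (x + 4)^2.

Check: the last factor (x + 4)^2 is the minimal polynomial, and the product (x + 4)^2 is the characteristic polynomial.

(x + 4)^2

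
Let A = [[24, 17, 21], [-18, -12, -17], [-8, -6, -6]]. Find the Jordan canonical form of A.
The characteristic polynomial is det(xI - A) = (x - 2)^3, so the eigenvalues are 2 (algebraic multiplicity 3).

For λ = 2: rank(A - 2I) = 2, rank((A - 2I)^2) = 1, rank((A - 2I)^3) = 0. The eigenspace has dimension 3 - 2 = 1, so there is 1 Jordan block; the rank sequence gives block sizes [3].

Assembling the blocks gives the Jordan form J above.

J = [[2, 1, 0], [0, 2, 1], [0, 0, 2]]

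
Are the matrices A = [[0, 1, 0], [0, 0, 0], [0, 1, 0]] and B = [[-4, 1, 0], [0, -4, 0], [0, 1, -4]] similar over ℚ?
No.

trace(A) = 0 but trace(B) = -12. The trace is a similarity invariant, so A and B are not similar.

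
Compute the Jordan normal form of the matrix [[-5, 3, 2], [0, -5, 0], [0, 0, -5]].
The characteristic polynomial is det(xI - A) = (x + 5)^3, so the eigenvalues are -5 (algebraic multiplicity 3).

For λ = -5: rank(A + 5I) = 1, rank((A + 5I)^2) = 0. The eigenspace has dimension 3 - 1 = 2, so there are 2 Jordan blocks; the rank sequence gives block sizes [2, 1].

Assembling the blocks gives the Jordan form J above.

J = [[-5, 1, 0], [0, -5, 0], [0, 0, -5]]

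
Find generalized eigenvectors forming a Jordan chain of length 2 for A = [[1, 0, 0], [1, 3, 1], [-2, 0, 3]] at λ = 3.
v_1 = [[0, -3, 1]]^T, v_2 = [[0, 1, 0]]^T

We seek v_1 ∈ ker((A - 3I)^2) \ ker(A - 3I), then set v_{i+1} = (A - 3I) v_i.

One such chain is v_1 = [[0, -3, 1]]^T, v_2 = [[0, 1, 0]]^T. Check: (A - 3I) v_2 = [[0, 0, 0]]^T = 0.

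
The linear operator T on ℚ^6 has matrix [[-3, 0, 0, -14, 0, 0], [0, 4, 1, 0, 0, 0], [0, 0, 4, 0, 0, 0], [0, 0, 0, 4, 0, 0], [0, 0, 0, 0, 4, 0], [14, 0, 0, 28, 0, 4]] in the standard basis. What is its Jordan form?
J = [[-3, 0, 0, 0, 0, 0], [0, 4, 1, 0, 0, 0], [0, 0, 4, 0, 0, 0], [0, 0, 0, 4, 0, 0], [0, 0, 0, 0, 4, 0], [0, 0, 0, 0, 0, 4]]

The characteristic polynomial is det(xI - A) = (x - 4)^5(x + 3), so the eigenvalues are -3 (algebraic multiplicity 1), 4 (algebraic multiplicity 5).

For λ = -3: algebraic multiplicity 1 gives one 1×1 block.

For λ = 4: rank(A - 4I) = 2, rank((A - 4I)^2) = 1. The eigenspace has dimension 6 - 2 = 4, so there are 4 Jordan blocks; the rank sequence gives block sizes [2, 1, 1, 1].

Assembling the blocks gives the Jordan form J above.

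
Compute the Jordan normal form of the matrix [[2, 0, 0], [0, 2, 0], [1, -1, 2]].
The characteristic polynomial is det(xI - A) = (x - 2)^3, so the eigenvalues are 2 (algebraic multiplicity 3).

For λ = 2: rank(A - 2I) = 1, rank((A - 2I)^2) = 0. The eigenspace has dimension 3 - 1 = 2, so there are 2 Jordan blocks; the rank sequence gives block sizes [2, 1].

Assembling the blocks gives the Jordan form J above.

J = [[2, 1, 0], [0, 2, 0], [0, 0, 2]]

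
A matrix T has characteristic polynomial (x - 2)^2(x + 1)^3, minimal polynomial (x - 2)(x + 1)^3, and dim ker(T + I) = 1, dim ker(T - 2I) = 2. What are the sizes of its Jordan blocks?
Jordan blocks: (-1, 3), (2, 1), (2, 1)

λ = -1: algebraic multiplicity 3 (exponent in χ_T), largest block size 3 (exponent in m_T), 1 block (geometric multiplicity). This forces block sizes [3].
λ = 2: algebraic multiplicity 2 (exponent in χ_T), largest block size 1 (exponent in m_T), 2 blocks (geometric multiplicity). These force block sizes [1, 1].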